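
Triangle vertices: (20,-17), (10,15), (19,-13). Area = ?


20*(15+ 13) = 560
10*(-13+ 17) = 40
19*(-17-15) = -608
sum = -8
Area = |-8|/2 = 4.0000

4.0000 sq units


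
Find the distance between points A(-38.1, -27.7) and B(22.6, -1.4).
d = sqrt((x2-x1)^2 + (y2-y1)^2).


dx = 22.6 + 38.1 = 60.7
dy = -1.4 + 27.7 = 26.3
d = sqrt(3684.49 + 691.69) = sqrt(4376.18) = 66.1527

66.1527


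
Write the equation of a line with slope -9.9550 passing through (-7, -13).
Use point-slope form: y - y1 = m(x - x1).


y + 13 = -9.9550(x + 7)
y = -9.9550x - 13 + 9.9550*(-7)
y = -9.9550x - 82.6850

y = -9.9550x - 82.6850


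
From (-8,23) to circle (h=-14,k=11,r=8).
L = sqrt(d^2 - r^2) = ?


d = sqrt((-8+ 14)^2 + (23-11)^2) = sqrt(36+144) = 13.4164
L = sqrt(180.0000 - 64) = sqrt(116.0000) = 10.7703

10.7703


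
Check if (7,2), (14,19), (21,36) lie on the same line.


7*(19-36) + 14*(36-2) + 21*(2-19)
= -119 + 476 - 357 = 0

Yes, collinear (determinant = 0)


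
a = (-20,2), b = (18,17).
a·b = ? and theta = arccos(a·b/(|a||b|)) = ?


a·b = -20*18 + 2*17 = -360 + 34 = -326
|a| = sqrt(400+4) = 20.0998
|b| = sqrt(324+289) = 24.7588
cos(theta) = -326/(sqrt(404)*sqrt(613)) = -326/sqrt(247652) = -0.655084
theta = arccos(-326/sqrt(247652)) = 130.9260 degrees

a·b = -326, theta = 130.9260 deg


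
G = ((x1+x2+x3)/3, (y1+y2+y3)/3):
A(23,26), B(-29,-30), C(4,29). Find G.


Gx = (23- 29+4)/3 = -2/3 = -0.6667
Gy = (26- 30+29)/3 = 25/3 = 8.3333

G = (-0.6667, 8.3333)


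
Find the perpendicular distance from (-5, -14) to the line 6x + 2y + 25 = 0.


|6*(-5) + 2*(-14) + 25| = |-33| = 33
sqrt(36 + 4) = sqrt(40) = 6.3246
d = 33/sqrt(40) = 5.2178

5.2178


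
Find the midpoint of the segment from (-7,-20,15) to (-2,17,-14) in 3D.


Mx = (-7- 2)/2 = -4.5000
My = (-20+17)/2 = -1.5000
Mz = (15- 14)/2 = 0.5000

M = (-4.5000, -1.5000, 0.5000)


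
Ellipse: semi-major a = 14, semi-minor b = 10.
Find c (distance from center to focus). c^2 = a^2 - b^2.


c^2 = 14^2 - 10^2 = 196 - 100 = 96
c = sqrt(96) = 9.7980

c = 9.7980


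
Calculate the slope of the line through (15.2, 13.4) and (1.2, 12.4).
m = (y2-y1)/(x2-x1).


dy = 12.4 - 13.4 = -1.0
dx = 1.2 - 15.2 = -14.0
m = -1.0/(-14.0) = 0.0714

m = 0.0714


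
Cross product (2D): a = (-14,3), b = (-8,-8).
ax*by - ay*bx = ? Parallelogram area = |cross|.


cross = -14*(-8) - 3*(-8) = 112 + 24 = 136
Parallelogram area = |136| = 136

cross = 136, parallelogram area = 136


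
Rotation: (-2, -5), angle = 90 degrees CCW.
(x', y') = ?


cos(90) = 0, sin(90) = 1
x' = -2*0 + 5*1 = 5
y' = -2*1 - 5*0 = -2

(5, -2)


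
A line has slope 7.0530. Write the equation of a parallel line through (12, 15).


Parallel lines have equal slopes.
m2 = 7.0530
b2 = 15 - 7.0530*12 = -69.6360

y = 7.0530x - 69.6360


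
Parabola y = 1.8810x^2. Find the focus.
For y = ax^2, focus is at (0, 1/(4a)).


a = 1.8810
4a = 7.5240
focus = (0, 1/7.5240) = (0, 0.1329)

Focus = (0, 0.1329)


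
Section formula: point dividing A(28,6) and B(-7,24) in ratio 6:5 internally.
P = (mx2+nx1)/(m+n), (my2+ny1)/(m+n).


Px = (6*(-7) + 5*28)/11 = 98/11 = 8.9091
Py = (6*24 + 5*6)/11 = 174/11 = 15.8182

P = (8.9091, 15.8182)


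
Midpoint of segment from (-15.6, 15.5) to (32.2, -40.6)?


Mx = (-15.6 + 32.2)/2 = 16.6/2 = 8.3000
My = (15.5 - 40.6)/2 = -25.1/2 = -12.5500

(8.3000, -12.5500)


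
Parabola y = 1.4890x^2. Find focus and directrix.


a = 1.4890
1/(4a) = 0.1679
Focus = (0, 0.1679)
Directrix: y = -0.1679

Focus = (0, 0.1679), Directrix: y = -0.1679


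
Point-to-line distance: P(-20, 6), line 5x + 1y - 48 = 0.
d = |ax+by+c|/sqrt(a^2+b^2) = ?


|5*(-20) + 1*6 - 48| = |-142| = 142
sqrt(25 + 1) = sqrt(26) = 5.0990
d = 142/sqrt(26) = 27.8485

27.8485


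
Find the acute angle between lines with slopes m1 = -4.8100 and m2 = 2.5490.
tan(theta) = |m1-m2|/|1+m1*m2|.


m1-m2 = -7.359
1+m1*m2 = -11.26069
tan(theta) = |-7.359/(-11.26069)| = 0.653512
theta = arctan(|-7.359/(-11.26069)|) = 33.1651 degrees (acute angle)

33.1651 degrees


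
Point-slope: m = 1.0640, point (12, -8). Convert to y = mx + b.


y + 8 = 1.0640(x - 12)
y = 1.0640x - 8 - 1.0640*12
y = 1.0640x - 20.7680

y = 1.0640x - 20.7680


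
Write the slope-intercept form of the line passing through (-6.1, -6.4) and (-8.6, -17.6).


m = (-11.2)/(-2.5) = 4.4800
b = y1 - m*x1 = -6.4 - (-11.2*(-6.1))/(-2.5) = -6.4 + 27.3280 = 20.9280

y = 4.4800x + 20.9280


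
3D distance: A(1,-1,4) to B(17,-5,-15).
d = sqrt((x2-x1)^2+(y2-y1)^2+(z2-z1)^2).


dx=16, dy=-4, dz=-19
d = sqrt(256+16+361) = sqrt(633) = 25.1595

25.1595


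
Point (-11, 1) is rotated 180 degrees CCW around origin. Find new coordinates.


cos(180) = -1, sin(180) = 0
x' = -11*(-1) - 1*0 = 11
y' = -11*0 + 1*(-1) = -1

(11, -1)


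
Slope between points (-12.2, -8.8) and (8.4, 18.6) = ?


dy = 18.6 + 8.8 = 27.4
dx = 8.4 + 12.2 = 20.6
m = 27.4/20.6 = 1.3301

m = 1.3301


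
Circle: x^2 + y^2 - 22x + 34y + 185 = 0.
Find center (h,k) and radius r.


h = -D/2 = 22/2 = 11
k = -E/2 = -34/2 = -17
r^2 = h^2 + k^2 - F = 121 + 289 - 185 = 225
r = 15

Center (11, -17), radius = 15


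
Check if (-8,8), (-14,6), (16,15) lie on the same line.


-8*(6-15) - 14*(15-8) + 16*(8-6)
= 72 - 98 + 32 = 6

No, not collinear (determinant = 6)


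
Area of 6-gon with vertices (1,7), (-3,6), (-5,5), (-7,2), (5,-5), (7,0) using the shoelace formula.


sum(xi*y_{i+1}) = 1*6 - 3*5 - 5*2 - 7*(-5) + 5*0 + 7*7 = 65
sum(yi*x_{i+1}) = 7*(-3) + 6*(-5) + 5*(-7) + 2*5 - 5*7 + 0*1 = -111
Area = |65 + 111|/2 = 176/2 = 88.0000

88.0000 sq units


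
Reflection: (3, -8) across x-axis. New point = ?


Reflection rule for x-axis: (x, -y)
(3, -8) -> (3, 8)

(3, 8)


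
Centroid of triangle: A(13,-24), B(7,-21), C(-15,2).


Gx = (13+7- 15)/3 = 5/3 = 1.6667
Gy = (-24- 21+2)/3 = -43/3 = -14.3333

G = (1.6667, -14.3333)


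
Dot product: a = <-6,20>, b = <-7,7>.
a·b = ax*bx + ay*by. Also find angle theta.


a·b = -6*(-7) + 20*7 = 42 + 140 = 182
|a| = sqrt(36+400) = 20.8806
|b| = sqrt(49+49) = 9.8995
cos(theta) = 182/(sqrt(436)*sqrt(98)) = 182/sqrt(42728) = 0.880471
theta = arccos(182/sqrt(42728)) = 28.3008 degrees

a·b = 182, theta = 28.3008 deg


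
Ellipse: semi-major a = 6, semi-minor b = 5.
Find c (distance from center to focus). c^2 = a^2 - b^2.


c^2 = 6^2 - 5^2 = 36 - 25 = 11
c = sqrt(11) = 3.3166

c = 3.3166


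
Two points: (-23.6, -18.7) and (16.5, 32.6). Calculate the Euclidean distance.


dx = 16.5 + 23.6 = 40.1
dy = 32.6 + 18.7 = 51.3
d = sqrt(1608.01 + 2631.69) = sqrt(4239.7) = 65.1130

65.1130


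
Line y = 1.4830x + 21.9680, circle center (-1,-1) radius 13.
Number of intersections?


Substitute y = 1.4830x + 21.9680: (x+ 1)^2 + (1.4830x+21.9680+ 1)^2 = 169
Expand to Ax^2 + Bx + C = 0, where b-k = 22.968
A = 1+m^2 = 3.199289
B = 2(m(b-k) - h) = 2(1.4830*22.968 + 1) = 70.123088
C = h^2 + (b-k)^2 - r^2 = 1 + 527.529024 - 169 = 359.529024
disc = B^2-4AC = 4917.2475 - 4600.9490 = 316.2985
disc > 0

2 intersection points


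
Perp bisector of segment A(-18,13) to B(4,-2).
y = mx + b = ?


Midpoint = (-7, 5.5)
Slope of AB = dy/dx = -15/22 = -0.6818
Perp slope = -dx/dy = 22/15 = 1.4667
b = My - (perp slope)*Mx = 5.5 + (22*(-7))/(-15) = 5.5 + 10.2667 = 15.7667

y = 1.4667x + 15.7667


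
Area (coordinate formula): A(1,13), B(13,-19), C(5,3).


1*(-19-3) = -22
13*(3-13) = -130
5*(13+ 19) = 160
sum = 8
Area = |8|/2 = 4.0000

4.0000 sq units


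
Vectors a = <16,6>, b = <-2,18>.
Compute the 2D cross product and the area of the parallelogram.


cross = 16*18 - 6*(-2) = 288 + 12 = 300
Parallelogram area = |300| = 300

cross = 300, parallelogram area = 300


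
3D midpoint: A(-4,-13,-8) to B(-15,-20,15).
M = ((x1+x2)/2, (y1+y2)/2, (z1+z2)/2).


Mx = (-4- 15)/2 = -9.5000
My = (-13- 20)/2 = -16.5000
Mz = (-8+15)/2 = 3.5000

M = (-9.5000, -16.5000, 3.5000)


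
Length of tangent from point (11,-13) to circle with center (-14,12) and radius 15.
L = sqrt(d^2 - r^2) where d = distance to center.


d = sqrt((11+ 14)^2 + (-13-12)^2) = sqrt(625+625) = 35.3553
L = sqrt(1250.0000 - 225) = sqrt(1025.0000) = 32.0156

32.0156


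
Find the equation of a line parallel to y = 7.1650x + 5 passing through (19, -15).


Parallel lines have equal slopes.
m2 = 7.1650
b2 = -15 - 7.1650*19 = -151.1350

y = 7.1650x - 151.1350


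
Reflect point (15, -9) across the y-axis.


Reflection rule for y-axis: (-x, y)
(15, -9) -> (-15, -9)

(-15, -9)


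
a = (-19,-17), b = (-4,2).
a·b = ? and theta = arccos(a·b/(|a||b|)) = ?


a·b = -19*(-4) - 17*2 = 76 - 34 = 42
|a| = sqrt(361+289) = 25.4951
|b| = sqrt(16+4) = 4.4721
cos(theta) = 42/(sqrt(650)*sqrt(20)) = 42/sqrt(13000) = 0.368364
theta = arccos(42/sqrt(13000)) = 68.3852 degrees

a·b = 42, theta = 68.3852 deg


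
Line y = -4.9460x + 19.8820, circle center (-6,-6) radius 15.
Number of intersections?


Substitute y = -4.9460x + 19.8820: (x+ 6)^2 + (-4.9460x+19.8820+ 6)^2 = 225
Expand to Ax^2 + Bx + C = 0, where b-k = 25.882
A = 1+m^2 = 25.462916
B = 2(m(b-k) - h) = 2(-4.9460*25.882 + 6) = -244.024744
C = h^2 + (b-k)^2 - r^2 = 36 + 669.877924 - 225 = 480.877924
disc = B^2-4AC = 59548.0757 - 48978.2167 = 10569.8590
disc > 0

2 intersection points


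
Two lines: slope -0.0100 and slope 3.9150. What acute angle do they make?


m1-m2 = -3.925
1+m1*m2 = 0.96085
tan(theta) = |-3.925/0.96085| = 4.084925
theta = arctan(|-3.925/0.96085|) = 76.2444 degrees (acute angle)

76.2444 degrees


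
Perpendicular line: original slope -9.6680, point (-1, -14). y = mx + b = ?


Perpendicular slope = -1/m1 = -1/(-9.6680) = 0.1034
b2 = y0 - m2*x0 = -14 - 1/(-9.6680) = -14 + 0.1034 = -13.8966

y = 0.1034x - 13.8966


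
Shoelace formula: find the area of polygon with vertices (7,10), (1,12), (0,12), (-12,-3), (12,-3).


sum(xi*y_{i+1}) = 7*12 + 1*12 + 0*(-3) - 12*(-3) + 12*10 = 252
sum(yi*x_{i+1}) = 10*1 + 12*0 + 12*(-12) - 3*12 - 3*7 = -191
Area = |252 + 191|/2 = 443/2 = 221.5000

221.5000 sq units


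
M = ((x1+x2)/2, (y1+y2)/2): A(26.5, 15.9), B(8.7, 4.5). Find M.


Mx = (26.5 + 8.7)/2 = 35.2/2 = 17.6000
My = (15.9 + 4.5)/2 = 20.4/2 = 10.2000

(17.6000, 10.2000)


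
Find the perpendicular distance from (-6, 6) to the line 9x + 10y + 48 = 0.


|9*(-6) + 10*6 + 48| = |54| = 54
sqrt(81 + 100) = sqrt(181) = 13.4536
d = 54/sqrt(181) = 4.0138

4.0138


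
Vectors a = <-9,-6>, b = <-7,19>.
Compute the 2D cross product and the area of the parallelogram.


cross = -9*19 + 6*(-7) = -171 - 42 = -213
Parallelogram area = |-213| = 213

cross = -213, parallelogram area = 213


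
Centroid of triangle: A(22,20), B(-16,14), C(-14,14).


Gx = (22- 16- 14)/3 = -8/3 = -2.6667
Gy = (20+14+14)/3 = 48/3 = 16.0000

G = (-2.6667, 16.0000)


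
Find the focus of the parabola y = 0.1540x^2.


a = 0.1540
4a = 0.6160
focus = (0, 1/0.6160) = (0, 1.6234)

Focus = (0, 1.6234)


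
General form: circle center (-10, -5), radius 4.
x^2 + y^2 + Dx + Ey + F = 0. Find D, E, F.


(x+ 10)^2 + (y+ 5)^2 = 4^2
D = -2h = 20, E = -2k = 10
F = h^2+k^2-r^2 = 100+25-16 = 109

D = 20, E = 10, F = 109


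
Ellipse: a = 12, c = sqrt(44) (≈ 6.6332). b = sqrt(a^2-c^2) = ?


b^2 = 12^2 - (sqrt(44))^2 = 144 - 44 = 100
b = sqrt(100) = 10

b = 10


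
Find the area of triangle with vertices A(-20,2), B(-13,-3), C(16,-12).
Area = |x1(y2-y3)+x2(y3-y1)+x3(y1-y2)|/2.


-20*(-3+ 12) = -180
-13*(-12-2) = 182
16*(2+ 3) = 80
sum = 82
Area = |82|/2 = 41.0000

41.0000 sq units


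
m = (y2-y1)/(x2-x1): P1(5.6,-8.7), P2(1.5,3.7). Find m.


dy = 3.7 + 8.7 = 12.4
dx = 1.5 - 5.6 = -4.1
m = 12.4/(-4.1) = -3.0244

m = -3.0244


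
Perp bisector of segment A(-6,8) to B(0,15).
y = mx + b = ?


Midpoint = (-3, 11.5)
Slope of AB = dy/dx = 7/6 = 1.1667
Perp slope = -dx/dy = -6/7 = -0.8571
b = My - (perp slope)*Mx = 11.5 + (6*(-3))/7 = 11.5 - 2.5714 = 8.9286

y = -0.8571x + 8.9286


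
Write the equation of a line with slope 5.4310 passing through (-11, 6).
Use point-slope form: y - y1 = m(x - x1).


y - 6 = 5.4310(x + 11)
y = 5.4310x + 6 - 5.4310*(-11)
y = 5.4310x + 65.7410

y = 5.4310x + 65.7410


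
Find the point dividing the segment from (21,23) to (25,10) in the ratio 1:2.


Px = (1*25 + 2*21)/3 = 67/3 = 22.3333
Py = (1*10 + 2*23)/3 = 56/3 = 18.6667

P = (22.3333, 18.6667)


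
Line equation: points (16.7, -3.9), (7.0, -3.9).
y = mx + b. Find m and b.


m = (0.0)/(-9.7) = 0
b = y1 - m*x1 = -3.9 - (0.0*16.7)/(-9.7) = -3.9 - 0 = -3.9000

y = 0x - 3.9000


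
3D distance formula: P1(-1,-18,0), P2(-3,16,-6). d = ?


dx=-2, dy=34, dz=-6
d = sqrt(4+1156+36) = sqrt(1196) = 34.5832

34.5832


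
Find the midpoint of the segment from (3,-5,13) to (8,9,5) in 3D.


Mx = (3+8)/2 = 5.5000
My = (-5+9)/2 = 2.0000
Mz = (13+5)/2 = 9.0000

M = (5.5000, 2.0000, 9.0000)


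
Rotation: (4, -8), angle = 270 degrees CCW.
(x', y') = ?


cos(270) = 0, sin(270) = -1
x' = 4*0 + 8*(-1) = -8
y' = 4*(-1) - 8*0 = -4

(-8, -4)


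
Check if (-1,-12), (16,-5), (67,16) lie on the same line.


-1*(-5-16) + 16*(16+ 12) + 67*(-12+ 5)
= 21 + 448 - 469 = 0

Yes, collinear (determinant = 0)


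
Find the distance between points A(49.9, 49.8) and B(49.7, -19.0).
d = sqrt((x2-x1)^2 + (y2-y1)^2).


dx = 49.7 - 49.9 = -0.2
dy = -19.0 - 49.8 = -68.8
d = sqrt(0.04 + 4733.44) = sqrt(4733.48) = 68.8003

68.8003


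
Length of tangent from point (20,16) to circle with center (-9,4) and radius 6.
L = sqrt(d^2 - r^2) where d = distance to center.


d = sqrt((20+ 9)^2 + (16-4)^2) = sqrt(841+144) = 31.3847
L = sqrt(985.0000 - 36) = sqrt(949.0000) = 30.8058

30.8058


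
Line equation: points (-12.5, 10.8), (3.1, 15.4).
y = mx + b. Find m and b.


m = (4.6)/(15.6) = 0.2949
b = y1 - m*x1 = 10.8 - (4.6*(-12.5))/(15.6) = 10.8 + 3.6859 = 14.4859

y = 0.2949x + 14.4859


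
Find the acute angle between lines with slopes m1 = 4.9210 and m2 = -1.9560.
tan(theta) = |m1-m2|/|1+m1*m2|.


m1-m2 = 6.877
1+m1*m2 = -8.625476
tan(theta) = |6.877/(-8.625476)| = 0.797289
theta = arctan(|6.877/(-8.625476)|) = 38.5650 degrees (acute angle)

38.5650 degrees


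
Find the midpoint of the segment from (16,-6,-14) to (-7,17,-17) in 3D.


Mx = (16- 7)/2 = 4.5000
My = (-6+17)/2 = 5.5000
Mz = (-14- 17)/2 = -15.5000

M = (4.5000, 5.5000, -15.5000)


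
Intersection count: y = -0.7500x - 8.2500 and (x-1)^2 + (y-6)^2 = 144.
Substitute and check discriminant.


Substitute y = -0.7500x - 8.2500: (x-1)^2 + (-0.7500x- 8.2500-6)^2 = 144
Expand to Ax^2 + Bx + C = 0, where b-k = -14.25
A = 1+m^2 = 1.5625
B = 2(m(b-k) - h) = 2(-0.7500*(-14.25) - 1) = 19.375
C = h^2 + (b-k)^2 - r^2 = 1 + 203.0625 - 144 = 60.0625
disc = B^2-4AC = 375.3906 - 375.3906 = 0
disc = 0

1 intersection point (tangent)


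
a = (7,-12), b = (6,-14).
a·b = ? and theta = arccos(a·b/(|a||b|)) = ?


a·b = 7*6 - 12*(-14) = 42 + 168 = 210
|a| = sqrt(49+144) = 13.8924
|b| = sqrt(36+196) = 15.2315
cos(theta) = 210/(sqrt(193)*sqrt(232)) = 210/sqrt(44776) = 0.992423
theta = arccos(210/sqrt(44776)) = 7.0578 degrees

a·b = 210, theta = 7.0578 deg


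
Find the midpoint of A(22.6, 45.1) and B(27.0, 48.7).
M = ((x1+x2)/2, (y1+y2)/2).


Mx = (22.6 + 27.0)/2 = 49.6/2 = 24.8000
My = (45.1 + 48.7)/2 = 93.8/2 = 46.9000

(24.8000, 46.9000)


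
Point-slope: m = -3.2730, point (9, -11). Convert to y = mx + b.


y + 11 = -3.2730(x - 9)
y = -3.2730x - 11 + 3.2730*9
y = -3.2730x + 18.4570

y = -3.2730x + 18.4570


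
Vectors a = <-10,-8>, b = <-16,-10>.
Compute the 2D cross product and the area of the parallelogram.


cross = -10*(-10) + 8*(-16) = 100 - 128 = -28
Parallelogram area = |-28| = 28

cross = -28, parallelogram area = 28


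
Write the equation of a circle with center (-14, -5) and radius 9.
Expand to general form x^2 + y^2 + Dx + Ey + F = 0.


(x+ 14)^2 + (y+ 5)^2 = 9^2
D = -2h = 28, E = -2k = 10
F = h^2+k^2-r^2 = 196+25-81 = 140

x^2 + y^2 + 28x + 10y + 140 = 0


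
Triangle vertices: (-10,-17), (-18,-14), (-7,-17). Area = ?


-10*(-14+ 17) = -30
-18*(-17+ 17) = 0
-7*(-17+ 14) = 21
sum = -9
Area = |-9|/2 = 4.5000

4.5000 sq units


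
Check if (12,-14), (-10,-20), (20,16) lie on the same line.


12*(-20-16) - 10*(16+ 14) + 20*(-14+ 20)
= -432 - 300 + 120 = -612

No, not collinear (determinant = -612)


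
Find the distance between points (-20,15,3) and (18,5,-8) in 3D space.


dx=38, dy=-10, dz=-11
d = sqrt(1444+100+121) = sqrt(1665) = 40.8044

40.8044


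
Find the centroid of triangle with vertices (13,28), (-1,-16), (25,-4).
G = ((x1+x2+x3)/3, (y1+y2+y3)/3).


Gx = (13- 1+25)/3 = 37/3 = 12.3333
Gy = (28- 16- 4)/3 = 8/3 = 2.6667

G = (12.3333, 2.6667)


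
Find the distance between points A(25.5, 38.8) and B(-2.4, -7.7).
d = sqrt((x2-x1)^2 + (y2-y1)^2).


dx = -2.4 - 25.5 = -27.9
dy = -7.7 - 38.8 = -46.5
d = sqrt(778.41 + 2162.25) = sqrt(2940.66) = 54.2279

54.2279


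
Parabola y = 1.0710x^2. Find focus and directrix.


a = 1.0710
1/(4a) = 0.2334
Focus = (0, 0.2334)
Directrix: y = -0.2334

Focus = (0, 0.2334), Directrix: y = -0.2334


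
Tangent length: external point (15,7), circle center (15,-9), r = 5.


d = sqrt((15-15)^2 + (7+ 9)^2) = sqrt(0+256) = 16.0000
L = sqrt(256.0000 - 25) = sqrt(231.0000) = 15.1987

15.1987


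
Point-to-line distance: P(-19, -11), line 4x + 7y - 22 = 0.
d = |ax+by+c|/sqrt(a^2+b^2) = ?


|4*(-19) + 7*(-11) - 22| = |-175| = 175
sqrt(16 + 49) = sqrt(65) = 8.0623
d = 175/sqrt(65) = 21.7061

21.7061


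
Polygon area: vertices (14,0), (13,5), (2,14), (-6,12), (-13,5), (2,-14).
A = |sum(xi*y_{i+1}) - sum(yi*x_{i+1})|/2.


sum(xi*y_{i+1}) = 14*5 + 13*14 + 2*12 - 6*5 - 13*(-14) + 2*0 = 428
sum(yi*x_{i+1}) = 0*13 + 5*2 + 14*(-6) + 12*(-13) + 5*2 - 14*14 = -416
Area = |428 + 416|/2 = 844/2 = 422.0000

422.0000 sq units


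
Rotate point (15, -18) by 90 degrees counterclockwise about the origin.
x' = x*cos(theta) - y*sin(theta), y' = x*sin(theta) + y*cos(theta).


cos(90) = 0, sin(90) = 1
x' = 15*0 + 18*1 = 18
y' = 15*1 - 18*0 = 15

(18, 15)


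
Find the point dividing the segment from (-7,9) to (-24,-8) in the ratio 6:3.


Px = (6*(-24) + 3*(-7))/9 = -165/9 = -18.3333
Py = (6*(-8) + 3*9)/9 = -21/9 = -2.3333

P = (-18.3333, -2.3333)


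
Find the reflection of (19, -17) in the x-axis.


Reflection rule for x-axis: (x, -y)
(19, -17) -> (19, 17)

(19, 17)


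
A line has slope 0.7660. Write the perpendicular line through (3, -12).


Perpendicular slope = -1/m1 = -1/0.7660 = -1.3055
b2 = y0 - m2*x0 = -12 + 3/0.7660 = -12 + 3.9164 = -8.0836

y = -1.3055x - 8.0836


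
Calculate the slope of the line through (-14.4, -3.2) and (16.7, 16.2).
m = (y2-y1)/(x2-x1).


dy = 16.2 + 3.2 = 19.4
dx = 16.7 + 14.4 = 31.1
m = 19.4/31.1 = 0.6238

m = 0.6238


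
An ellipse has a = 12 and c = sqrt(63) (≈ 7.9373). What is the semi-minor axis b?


b^2 = 12^2 - (sqrt(63))^2 = 144 - 63 = 81
b = sqrt(81) = 9

b = 9


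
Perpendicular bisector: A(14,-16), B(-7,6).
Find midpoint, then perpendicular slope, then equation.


Midpoint = (3.5, -5)
Slope of AB = dy/dx = 22/(-21) = -1.0476
Perp slope = -dx/dy = 21/22 = 0.9545
b = My - (perp slope)*Mx = -5 + (-21*3.5)/22 = -5 - 3.3409 = -8.3409

y = 0.9545x - 8.3409


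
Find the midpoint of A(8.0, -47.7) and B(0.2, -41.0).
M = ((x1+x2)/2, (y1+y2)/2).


Mx = (8.0 + 0.2)/2 = 8.2/2 = 4.1000
My = (-47.7 - 41.0)/2 = -88.7/2 = -44.3500

(4.1000, -44.3500)


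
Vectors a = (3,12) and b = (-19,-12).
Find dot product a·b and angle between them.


a·b = 3*(-19) + 12*(-12) = -57 - 144 = -201
|a| = sqrt(9+144) = 12.3693
|b| = sqrt(361+144) = 22.4722
cos(theta) = -201/(sqrt(153)*sqrt(505)) = -201/sqrt(77265) = -0.723110
theta = arccos(-201/sqrt(77265)) = 136.3119 degrees

a·b = -201, theta = 136.3119 deg


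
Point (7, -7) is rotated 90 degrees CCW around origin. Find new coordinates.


cos(90) = 0, sin(90) = 1
x' = 7*0 + 7*1 = 7
y' = 7*1 - 7*0 = 7

(7, 7)


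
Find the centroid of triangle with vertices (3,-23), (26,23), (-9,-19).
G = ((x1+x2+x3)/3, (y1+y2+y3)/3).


Gx = (3+26- 9)/3 = 20/3 = 6.6667
Gy = (-23+23- 19)/3 = -19/3 = -6.3333

G = (6.6667, -6.3333)


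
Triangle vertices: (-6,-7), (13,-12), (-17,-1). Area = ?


-6*(-12+ 1) = 66
13*(-1+ 7) = 78
-17*(-7+ 12) = -85
sum = 59
Area = |59|/2 = 29.5000

29.5000 sq units


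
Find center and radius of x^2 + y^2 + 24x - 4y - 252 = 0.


h = -D/2 = -24/2 = -12
k = -E/2 = 4/2 = 2
r^2 = h^2 + k^2 - F = 144 + 4 + 252 = 400
r = 20

Center (-12, 2), radius = 20


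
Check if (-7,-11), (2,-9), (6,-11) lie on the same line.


-7*(-9+ 11) + 2*(-11+ 11) + 6*(-11+ 9)
= -14 + 0 - 12 = -26

No, not collinear (determinant = -26)


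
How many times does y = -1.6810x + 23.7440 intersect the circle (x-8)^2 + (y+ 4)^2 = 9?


Substitute y = -1.6810x + 23.7440: (x-8)^2 + (-1.6810x+23.7440+ 4)^2 = 9
Expand to Ax^2 + Bx + C = 0, where b-k = 27.744
A = 1+m^2 = 3.825761
B = 2(m(b-k) - h) = 2(-1.6810*27.744 - 8) = -109.275328
C = h^2 + (b-k)^2 - r^2 = 64 + 769.729536 - 9 = 824.729536
disc = B^2-4AC = 11941.0973 - 12620.8724 = -679.7751
disc < 0

0 intersection points


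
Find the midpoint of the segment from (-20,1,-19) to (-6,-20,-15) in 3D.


Mx = (-20- 6)/2 = -13.0000
My = (1- 20)/2 = -9.5000
Mz = (-19- 15)/2 = -17.0000

M = (-13.0000, -9.5000, -17.0000)


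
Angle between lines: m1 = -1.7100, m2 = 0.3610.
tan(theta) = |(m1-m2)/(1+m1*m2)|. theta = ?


m1-m2 = -2.071
1+m1*m2 = 0.38269
tan(theta) = |-2.071/0.38269| = 5.411691
theta = arctan(|-2.071/0.38269|) = 79.5307 degrees (acute angle)

79.5307 degrees


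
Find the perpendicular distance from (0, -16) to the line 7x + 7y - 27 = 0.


|7*0 + 7*(-16) - 27| = |-139| = 139
sqrt(49 + 49) = sqrt(98) = 9.8995
d = 139/sqrt(98) = 14.0411

14.0411


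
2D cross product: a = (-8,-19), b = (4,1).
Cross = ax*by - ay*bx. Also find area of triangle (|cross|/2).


cross = -8*1 + 19*4 = -8 + 76 = 68
Triangle area = |68|/2 = 68/2 = 34.0000

cross = 68, triangle area = 34.0000


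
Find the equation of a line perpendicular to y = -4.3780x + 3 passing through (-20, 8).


Perpendicular slope = -1/m1 = -1/(-4.3780) = 0.2284
b2 = y0 - m2*x0 = 8 - 20/(-4.3780) = 8 + 4.5683 = 12.5683

y = 0.2284x + 12.5683


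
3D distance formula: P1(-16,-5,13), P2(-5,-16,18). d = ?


dx=11, dy=-11, dz=5
d = sqrt(121+121+25) = sqrt(267) = 16.3401

16.3401


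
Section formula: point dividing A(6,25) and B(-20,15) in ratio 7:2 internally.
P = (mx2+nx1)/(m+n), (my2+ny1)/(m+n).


Px = (7*(-20) + 2*6)/9 = -128/9 = -14.2222
Py = (7*15 + 2*25)/9 = 155/9 = 17.2222

P = (-14.2222, 17.2222)


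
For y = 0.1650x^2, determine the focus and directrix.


a = 0.1650
1/(4a) = 1.5152
Focus = (0, 1.5152)
Directrix: y = -1.5152

Focus = (0, 1.5152), Directrix: y = -1.5152


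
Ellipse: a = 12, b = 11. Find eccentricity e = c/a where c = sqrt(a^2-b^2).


c = sqrt(144-121) = sqrt(23) = 4.7958
e = c/a = sqrt(23)/12 = 0.3997

e = 0.3997


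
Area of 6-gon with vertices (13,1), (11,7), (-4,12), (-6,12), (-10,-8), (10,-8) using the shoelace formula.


sum(xi*y_{i+1}) = 13*7 + 11*12 - 4*12 - 6*(-8) - 10*(-8) + 10*1 = 313
sum(yi*x_{i+1}) = 1*11 + 7*(-4) + 12*(-6) + 12*(-10) - 8*10 - 8*13 = -393
Area = |313 + 393|/2 = 706/2 = 353.0000

353.0000 sq units


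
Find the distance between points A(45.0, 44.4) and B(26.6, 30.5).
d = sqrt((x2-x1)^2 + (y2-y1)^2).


dx = 26.6 - 45.0 = -18.4
dy = 30.5 - 44.4 = -13.9
d = sqrt(338.56 + 193.21) = sqrt(531.77) = 23.0601

23.0601


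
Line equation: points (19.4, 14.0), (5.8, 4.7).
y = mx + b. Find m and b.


m = (-9.3)/(-13.6) = 0.6838
b = y1 - m*x1 = 14.0 - (-9.3*19.4)/(-13.6) = 14.0 - 13.2662 = 0.7338

y = 0.6838x + 0.7338


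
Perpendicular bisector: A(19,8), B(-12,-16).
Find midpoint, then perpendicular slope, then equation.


Midpoint = (3.5, -4)
Slope of AB = dy/dx = -24/(-31) = 0.7742
Perp slope = -dx/dy = -31/24 = -1.2917
b = My - (perp slope)*Mx = -4 + (-31*3.5)/(-24) = -4 + 4.5208 = 0.5208

y = -1.2917x + 0.5208


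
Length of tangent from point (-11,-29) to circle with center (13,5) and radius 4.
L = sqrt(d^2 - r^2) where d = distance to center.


d = sqrt((-11-13)^2 + (-29-5)^2) = sqrt(576+1156) = 41.6173
L = sqrt(1732.0000 - 16) = sqrt(1716.0000) = 41.4246

41.4246


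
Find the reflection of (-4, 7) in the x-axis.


Reflection rule for x-axis: (x, -y)
(-4, 7) -> (-4, -7)

(-4, -7)


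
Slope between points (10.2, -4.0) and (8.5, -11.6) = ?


dy = -11.6 + 4.0 = -7.6
dx = 8.5 - 10.2 = -1.7
m = -7.6/(-1.7) = 4.4706

m = 4.4706


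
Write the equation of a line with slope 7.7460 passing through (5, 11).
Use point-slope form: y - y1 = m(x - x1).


y - 11 = 7.7460(x - 5)
y = 7.7460x + 11 - 7.7460*5
y = 7.7460x - 27.7300

y = 7.7460x - 27.7300


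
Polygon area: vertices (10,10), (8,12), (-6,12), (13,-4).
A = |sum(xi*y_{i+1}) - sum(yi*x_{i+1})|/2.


sum(xi*y_{i+1}) = 10*12 + 8*12 - 6*(-4) + 13*10 = 370
sum(yi*x_{i+1}) = 10*8 + 12*(-6) + 12*13 - 4*10 = 124
Area = |370 - 124|/2 = 246/2 = 123.0000

123.0000 sq units


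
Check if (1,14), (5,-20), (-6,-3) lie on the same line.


1*(-20+ 3) + 5*(-3-14) - 6*(14+ 20)
= -17 - 85 - 204 = -306

No, not collinear (determinant = -306)


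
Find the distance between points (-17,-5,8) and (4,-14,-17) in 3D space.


dx=21, dy=-9, dz=-25
d = sqrt(441+81+625) = sqrt(1147) = 33.8674

33.8674


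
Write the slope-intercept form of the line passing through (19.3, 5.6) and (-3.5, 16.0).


m = (10.4)/(-22.8) = -0.4561
b = y1 - m*x1 = 5.6 - (10.4*19.3)/(-22.8) = 5.6 + 8.8035 = 14.4035

y = -0.4561x + 14.4035


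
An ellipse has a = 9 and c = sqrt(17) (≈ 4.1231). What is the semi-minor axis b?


b^2 = 9^2 - (sqrt(17))^2 = 81 - 17 = 64
b = sqrt(64) = 8

b = 8


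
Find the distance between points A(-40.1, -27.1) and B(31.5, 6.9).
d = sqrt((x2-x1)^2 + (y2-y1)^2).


dx = 31.5 + 40.1 = 71.6
dy = 6.9 + 27.1 = 34.0
d = sqrt(5126.56 + 1156.0) = sqrt(6282.56) = 79.2626

79.2626


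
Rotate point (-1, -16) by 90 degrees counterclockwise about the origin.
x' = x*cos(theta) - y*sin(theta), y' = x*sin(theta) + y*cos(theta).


cos(90) = 0, sin(90) = 1
x' = -1*0 + 16*1 = 16
y' = -1*1 - 16*0 = -1

(16, -1)


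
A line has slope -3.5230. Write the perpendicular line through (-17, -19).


Perpendicular slope = -1/m1 = -1/(-3.5230) = 0.2838
b2 = y0 - m2*x0 = -19 - 17/(-3.5230) = -19 + 4.8254 = -14.1746

y = 0.2838x - 14.1746


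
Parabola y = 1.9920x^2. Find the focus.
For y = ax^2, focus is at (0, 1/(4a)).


a = 1.9920
4a = 7.9680
focus = (0, 1/7.9680) = (0, 0.1255)

Focus = (0, 0.1255)


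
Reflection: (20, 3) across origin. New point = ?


Reflection rule for origin: (-x, -y)
(20, 3) -> (-20, -3)

(-20, -3)


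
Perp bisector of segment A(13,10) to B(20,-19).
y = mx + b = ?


Midpoint = (16.5, -4.5)
Slope of AB = dy/dx = -29/7 = -4.1429
Perp slope = -dx/dy = 7/29 = 0.2414
b = My - (perp slope)*Mx = -4.5 + (7*16.5)/(-29) = -4.5 - 3.9828 = -8.4828

y = 0.2414x - 8.4828


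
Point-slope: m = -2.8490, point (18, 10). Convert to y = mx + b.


y - 10 = -2.8490(x - 18)
y = -2.8490x + 10 + 2.8490*18
y = -2.8490x + 61.2820

y = -2.8490x + 61.2820


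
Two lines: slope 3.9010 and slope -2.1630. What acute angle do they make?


m1-m2 = 6.064
1+m1*m2 = -7.437863
tan(theta) = |6.064/(-7.437863)| = 0.815288
theta = arctan(|6.064/(-7.437863)|) = 39.1899 degrees (acute angle)

39.1899 degrees


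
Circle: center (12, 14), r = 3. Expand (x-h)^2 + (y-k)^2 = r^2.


(x-12)^2 + (y-14)^2 = 3^2
D = -2h = -24, E = -2k = -28
F = h^2+k^2-r^2 = 144+196-9 = 331

x^2 + y^2 - 24x - 28y + 331 = 0


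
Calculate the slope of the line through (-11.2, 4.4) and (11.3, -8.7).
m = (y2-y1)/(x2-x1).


dy = -8.7 - 4.4 = -13.1
dx = 11.3 + 11.2 = 22.5
m = -13.1/22.5 = -0.5822

m = -0.5822


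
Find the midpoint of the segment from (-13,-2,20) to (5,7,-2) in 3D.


Mx = (-13+5)/2 = -4.0000
My = (-2+7)/2 = 2.5000
Mz = (20- 2)/2 = 9.0000

M = (-4.0000, 2.5000, 9.0000)


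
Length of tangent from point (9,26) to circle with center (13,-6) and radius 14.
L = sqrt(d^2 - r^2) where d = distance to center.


d = sqrt((9-13)^2 + (26+ 6)^2) = sqrt(16+1024) = 32.2490
L = sqrt(1040.0000 - 196) = sqrt(844.0000) = 29.0517

29.0517


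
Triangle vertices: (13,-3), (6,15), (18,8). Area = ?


13*(15-8) = 91
6*(8+ 3) = 66
18*(-3-15) = -324
sum = -167
Area = |-167|/2 = 83.5000

83.5000 sq units


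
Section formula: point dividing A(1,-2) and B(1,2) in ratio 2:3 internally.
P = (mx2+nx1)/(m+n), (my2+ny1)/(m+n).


Px = (2*1 + 3*1)/5 = 5/5 = 1.0000
Py = (2*2 + 3*(-2))/5 = -2/5 = -0.4000

P = (1.0000, -0.4000)


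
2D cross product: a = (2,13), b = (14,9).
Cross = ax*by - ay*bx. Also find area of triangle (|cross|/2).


cross = 2*9 - 13*14 = 18 - 182 = -164
Triangle area = |-164|/2 = 164/2 = 82.0000

cross = -164, triangle area = 82.0000


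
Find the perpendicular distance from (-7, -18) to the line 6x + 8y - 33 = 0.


|6*(-7) + 8*(-18) - 33| = |-219| = 219
sqrt(36 + 64) = sqrt(100) = 10.0000
d = 219/sqrt(100) = 21.9000

21.9000


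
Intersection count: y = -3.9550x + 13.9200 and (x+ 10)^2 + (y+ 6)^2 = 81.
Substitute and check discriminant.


Substitute y = -3.9550x + 13.9200: (x+ 10)^2 + (-3.9550x+13.9200+ 6)^2 = 81
Expand to Ax^2 + Bx + C = 0, where b-k = 19.92
A = 1+m^2 = 16.642025
B = 2(m(b-k) - h) = 2(-3.9550*19.92 + 10) = -137.5672
C = h^2 + (b-k)^2 - r^2 = 100 + 396.8064 - 81 = 415.8064
disc = B^2-4AC = 18924.7345 - 27679.4420 = -8754.7075
disc < 0

0 intersection points


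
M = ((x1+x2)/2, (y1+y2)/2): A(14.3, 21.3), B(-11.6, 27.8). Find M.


Mx = (14.3 - 11.6)/2 = 2.7/2 = 1.3500
My = (21.3 + 27.8)/2 = 49.1/2 = 24.5500

(1.3500, 24.5500)


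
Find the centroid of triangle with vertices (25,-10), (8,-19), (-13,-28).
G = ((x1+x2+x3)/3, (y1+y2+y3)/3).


Gx = (25+8- 13)/3 = 20/3 = 6.6667
Gy = (-10- 19- 28)/3 = -57/3 = -19.0000

G = (6.6667, -19.0000)


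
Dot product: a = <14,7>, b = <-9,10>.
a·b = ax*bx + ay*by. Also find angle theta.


a·b = 14*(-9) + 7*10 = -126 + 70 = -56
|a| = sqrt(196+49) = 15.6525
|b| = sqrt(81+100) = 13.4536
cos(theta) = -56/(sqrt(245)*sqrt(181)) = -56/sqrt(44345) = -0.265929
theta = arccos(-56/sqrt(44345)) = 105.4222 degrees

a·b = -56, theta = 105.4222 deg


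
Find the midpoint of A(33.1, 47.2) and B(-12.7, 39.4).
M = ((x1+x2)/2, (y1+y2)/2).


Mx = (33.1 - 12.7)/2 = 20.4/2 = 10.2000
My = (47.2 + 39.4)/2 = 86.6/2 = 43.3000

(10.2000, 43.3000)


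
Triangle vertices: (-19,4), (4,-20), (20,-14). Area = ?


-19*(-20+ 14) = 114
4*(-14-4) = -72
20*(4+ 20) = 480
sum = 522
Area = |522|/2 = 261.0000

261.0000 sq units


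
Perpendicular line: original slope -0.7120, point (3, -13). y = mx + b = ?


Perpendicular slope = -1/m1 = -1/(-0.7120) = 1.4045
b2 = y0 - m2*x0 = -13 + 3/(-0.7120) = -13 - 4.2135 = -17.2135

y = 1.4045x - 17.2135


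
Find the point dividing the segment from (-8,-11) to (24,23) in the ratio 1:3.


Px = (1*24 + 3*(-8))/4 = 0/4 = 0
Py = (1*23 + 3*(-11))/4 = -10/4 = -2.5000

P = (0, -2.5000)


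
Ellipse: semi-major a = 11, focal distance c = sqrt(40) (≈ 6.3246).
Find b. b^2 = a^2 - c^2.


b^2 = 11^2 - (sqrt(40))^2 = 121 - 40 = 81
b = sqrt(81) = 9

b = 9


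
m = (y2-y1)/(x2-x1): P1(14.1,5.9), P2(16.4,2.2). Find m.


dy = 2.2 - 5.9 = -3.7
dx = 16.4 - 14.1 = 2.3
m = -3.7/2.3 = -1.6087

m = -1.6087


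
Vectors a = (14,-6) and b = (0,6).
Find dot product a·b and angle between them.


a·b = 14*0 - 6*6 = 0 - 36 = -36
|a| = sqrt(196+36) = 15.2315
|b| = sqrt(0+36) = 6.0000
cos(theta) = -36/(sqrt(232)*sqrt(36)) = -36/sqrt(8352) = -0.393919
theta = arccos(-36/sqrt(8352)) = 113.1986 degrees

a·b = -36, theta = 113.1986 deg


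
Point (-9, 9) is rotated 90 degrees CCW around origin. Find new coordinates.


cos(90) = 0, sin(90) = 1
x' = -9*0 - 9*1 = -9
y' = -9*1 + 9*0 = -9

(-9, -9)


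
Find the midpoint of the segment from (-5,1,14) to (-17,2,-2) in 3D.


Mx = (-5- 17)/2 = -11.0000
My = (1+2)/2 = 1.5000
Mz = (14- 2)/2 = 6.0000

M = (-11.0000, 1.5000, 6.0000)


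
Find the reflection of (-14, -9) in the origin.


Reflection rule for origin: (-x, -y)
(-14, -9) -> (14, 9)

(14, 9)


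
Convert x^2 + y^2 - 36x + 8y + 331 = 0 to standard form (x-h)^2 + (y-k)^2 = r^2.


h = -D/2 = 36/2 = 18
k = -E/2 = -8/2 = -4
r^2 = h^2 + k^2 - F = 324 + 16 - 331 = 9
r = 3

Center (18, -4), radius = 3


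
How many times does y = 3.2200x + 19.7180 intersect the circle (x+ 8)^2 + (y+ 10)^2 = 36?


Substitute y = 3.2200x + 19.7180: (x+ 8)^2 + (3.2200x+19.7180+ 10)^2 = 36
Expand to Ax^2 + Bx + C = 0, where b-k = 29.718
A = 1+m^2 = 11.3684
B = 2(m(b-k) - h) = 2(3.2200*29.718 + 8) = 207.38392
C = h^2 + (b-k)^2 - r^2 = 64 + 883.159524 - 36 = 911.159524
disc = B^2-4AC = 43008.0903 - 41433.7037 = 1574.3866
disc > 0

2 intersection points


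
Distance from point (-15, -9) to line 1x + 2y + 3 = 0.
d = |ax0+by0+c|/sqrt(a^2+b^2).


|1*(-15) + 2*(-9) + 3| = |-30| = 30
sqrt(1 + 4) = sqrt(5) = 2.2361
d = 30/sqrt(5) = 13.4164

13.4164


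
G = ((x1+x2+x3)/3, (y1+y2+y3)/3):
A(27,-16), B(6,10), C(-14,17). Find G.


Gx = (27+6- 14)/3 = 19/3 = 6.3333
Gy = (-16+10+17)/3 = 11/3 = 3.6667

G = (6.3333, 3.6667)


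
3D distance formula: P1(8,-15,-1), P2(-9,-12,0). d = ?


dx=-17, dy=3, dz=1
d = sqrt(289+9+1) = sqrt(299) = 17.2916

17.2916


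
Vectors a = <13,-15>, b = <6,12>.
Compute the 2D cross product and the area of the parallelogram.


cross = 13*12 + 15*6 = 156 + 90 = 246
Parallelogram area = |246| = 246

cross = 246, parallelogram area = 246


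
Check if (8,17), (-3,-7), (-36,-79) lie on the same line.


8*(-7+ 79) - 3*(-79-17) - 36*(17+ 7)
= 576 + 288 - 864 = 0

Yes, collinear (determinant = 0)


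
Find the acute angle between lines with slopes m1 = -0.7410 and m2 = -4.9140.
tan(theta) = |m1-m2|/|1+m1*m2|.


m1-m2 = 4.173
1+m1*m2 = 4.641274
tan(theta) = |4.173/4.641274| = 0.899107
theta = arctan(|4.173/4.641274|) = 41.9589 degrees (acute angle)

41.9589 degrees


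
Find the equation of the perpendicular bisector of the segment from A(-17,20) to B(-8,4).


Midpoint = (-12.5, 12)
Slope of AB = dy/dx = -16/9 = -1.7778
Perp slope = -dx/dy = 9/16 = 0.5625
b = My - (perp slope)*Mx = 12 + (9*(-12.5))/(-16) = 12 + 7.0312 = 19.0312

y = 0.5625x + 19.0312


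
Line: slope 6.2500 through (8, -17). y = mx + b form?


y + 17 = 6.2500(x - 8)
y = 6.2500x - 17 - 6.2500*8
y = 6.2500x - 67.0000

y = 6.2500x - 67.0000


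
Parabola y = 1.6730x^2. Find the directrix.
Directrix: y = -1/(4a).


a = 1.6730
1/(4a) = 0.1494
directrix: y = -0.1494 = -0.1494

y = -0.1494


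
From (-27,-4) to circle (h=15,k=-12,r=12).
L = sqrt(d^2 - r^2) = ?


d = sqrt((-27-15)^2 + (-4+ 12)^2) = sqrt(1764+64) = 42.7551
L = sqrt(1828.0000 - 144) = sqrt(1684.0000) = 41.0366

41.0366


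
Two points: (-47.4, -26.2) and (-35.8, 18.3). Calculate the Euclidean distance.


dx = -35.8 + 47.4 = 11.6
dy = 18.3 + 26.2 = 44.5
d = sqrt(134.56 + 1980.25) = sqrt(2114.81) = 45.9871

45.9871


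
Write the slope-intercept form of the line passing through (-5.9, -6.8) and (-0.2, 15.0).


m = (21.8)/(5.7) = 3.8246
b = y1 - m*x1 = -6.8 - (21.8*(-5.9))/(5.7) = -6.8 + 22.5649 = 15.7649

y = 3.8246x + 15.7649


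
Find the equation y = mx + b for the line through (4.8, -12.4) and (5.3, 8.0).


m = (20.4)/(0.5) = 40.8000
b = y1 - m*x1 = -12.4 - (20.4*4.8)/(0.5) = -12.4 - 195.8400 = -208.2400

y = 40.8000x - 208.2400


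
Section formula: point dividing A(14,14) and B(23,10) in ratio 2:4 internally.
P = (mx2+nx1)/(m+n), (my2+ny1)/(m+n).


Px = (2*23 + 4*14)/6 = 102/6 = 17.0000
Py = (2*10 + 4*14)/6 = 76/6 = 12.6667

P = (17.0000, 12.6667)


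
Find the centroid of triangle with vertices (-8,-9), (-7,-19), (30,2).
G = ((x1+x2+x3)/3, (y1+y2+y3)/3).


Gx = (-8- 7+30)/3 = 15/3 = 5.0000
Gy = (-9- 19+2)/3 = -26/3 = -8.6667

G = (5.0000, -8.6667)


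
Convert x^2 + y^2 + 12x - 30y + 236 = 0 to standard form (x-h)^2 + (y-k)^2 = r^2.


h = -D/2 = -12/2 = -6
k = -E/2 = 30/2 = 15
r^2 = h^2 + k^2 - F = 36 + 225 - 236 = 25
r = 5

Center (-6, 15), radius = 5


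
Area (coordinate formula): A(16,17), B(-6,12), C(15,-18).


16*(12+ 18) = 480
-6*(-18-17) = 210
15*(17-12) = 75
sum = 765
Area = |765|/2 = 382.5000

382.5000 sq units


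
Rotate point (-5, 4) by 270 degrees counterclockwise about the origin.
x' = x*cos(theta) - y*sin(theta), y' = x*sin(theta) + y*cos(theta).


cos(270) = 0, sin(270) = -1
x' = -5*0 - 4*(-1) = 4
y' = -5*(-1) + 4*0 = 5

(4, 5)


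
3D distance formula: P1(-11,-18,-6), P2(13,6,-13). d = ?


dx=24, dy=24, dz=-7
d = sqrt(576+576+49) = sqrt(1201) = 34.6554

34.6554


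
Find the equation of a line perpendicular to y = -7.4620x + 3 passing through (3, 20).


Perpendicular slope = -1/m1 = -1/(-7.4620) = 0.1340
b2 = y0 - m2*x0 = 20 + 3/(-7.4620) = 20 - 0.4020 = 19.5980

y = 0.1340x + 19.5980


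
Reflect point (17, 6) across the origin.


Reflection rule for origin: (-x, -y)
(17, 6) -> (-17, -6)

(-17, -6)


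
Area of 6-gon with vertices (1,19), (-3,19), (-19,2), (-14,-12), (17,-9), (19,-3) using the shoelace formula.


sum(xi*y_{i+1}) = 1*19 - 3*2 - 19*(-12) - 14*(-9) + 17*(-3) + 19*19 = 677
sum(yi*x_{i+1}) = 19*(-3) + 19*(-19) + 2*(-14) - 12*17 - 9*19 - 3*1 = -824
Area = |677 + 824|/2 = 1501/2 = 750.5000

750.5000 sq units


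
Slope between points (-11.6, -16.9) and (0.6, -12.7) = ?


dy = -12.7 + 16.9 = 4.2
dx = 0.6 + 11.6 = 12.2
m = 4.2/12.2 = 0.3443

m = 0.3443


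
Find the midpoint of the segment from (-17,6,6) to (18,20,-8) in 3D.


Mx = (-17+18)/2 = 0.5000
My = (6+20)/2 = 13.0000
Mz = (6- 8)/2 = -1.0000

M = (0.5000, 13.0000, -1.0000)


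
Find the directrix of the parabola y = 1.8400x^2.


a = 1.8400
1/(4a) = 0.1359
directrix: y = -0.1359 = -0.1359

y = -0.1359


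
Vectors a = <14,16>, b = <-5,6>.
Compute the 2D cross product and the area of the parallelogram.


cross = 14*6 - 16*(-5) = 84 + 80 = 164
Parallelogram area = |164| = 164

cross = 164, parallelogram area = 164


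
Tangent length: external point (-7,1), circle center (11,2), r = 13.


d = sqrt((-7-11)^2 + (1-2)^2) = sqrt(324+1) = 18.0278
L = sqrt(325.0000 - 169) = sqrt(156.0000) = 12.4900

12.4900


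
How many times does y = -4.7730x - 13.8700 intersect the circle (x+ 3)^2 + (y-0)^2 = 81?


Substitute y = -4.7730x - 13.8700: (x+ 3)^2 + (-4.7730x- 13.8700-0)^2 = 81
Expand to Ax^2 + Bx + C = 0, where b-k = -13.87
A = 1+m^2 = 23.781529
B = 2(m(b-k) - h) = 2(-4.7730*(-13.87) + 3) = 138.40302
C = h^2 + (b-k)^2 - r^2 = 9 + 192.3769 - 81 = 120.3769
disc = B^2-4AC = 19155.3959 - 11450.9870 = 7704.4089
disc > 0

2 intersection points


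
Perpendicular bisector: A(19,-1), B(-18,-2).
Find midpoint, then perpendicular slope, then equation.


Midpoint = (0.5, -1.5)
Slope of AB = dy/dx = -1/(-37) = 0.0270
Perp slope = -dx/dy = -37/1 = -37.0000
b = My - (perp slope)*Mx = -1.5 + (-37*0.5)/(-1) = -1.5 + 18.5000 = 17.0000

y = -37.0000x + 17.0000


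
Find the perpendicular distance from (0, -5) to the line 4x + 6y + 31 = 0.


|4*0 + 6*(-5) + 31| = |1| = 1
sqrt(16 + 36) = sqrt(52) = 7.2111
d = 1/sqrt(52) = 0.1387

0.1387


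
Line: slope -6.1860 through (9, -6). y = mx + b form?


y + 6 = -6.1860(x - 9)
y = -6.1860x - 6 + 6.1860*9
y = -6.1860x + 49.6740

y = -6.1860x + 49.6740


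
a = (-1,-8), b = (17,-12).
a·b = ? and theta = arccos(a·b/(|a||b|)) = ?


a·b = -1*17 - 8*(-12) = -17 + 96 = 79
|a| = sqrt(1+64) = 8.0623
|b| = sqrt(289+144) = 20.8087
cos(theta) = 79/(sqrt(65)*sqrt(433)) = 79/sqrt(28145) = 0.470898
theta = arccos(79/sqrt(28145)) = 61.9074 degrees

a·b = 79, theta = 61.9074 deg
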